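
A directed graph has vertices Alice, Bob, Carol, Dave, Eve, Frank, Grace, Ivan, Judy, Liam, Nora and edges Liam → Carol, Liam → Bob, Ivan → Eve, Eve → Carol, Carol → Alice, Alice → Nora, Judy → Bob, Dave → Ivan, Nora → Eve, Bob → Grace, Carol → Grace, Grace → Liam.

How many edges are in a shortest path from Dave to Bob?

6

Distance 0: Dave.
Distance 1: Ivan.
Distance 2: Eve.
Distance 3: Carol.
Distance 4: Alice, Grace.
Distance 5: Liam, Nora.
Distance 6: Bob — contains Bob.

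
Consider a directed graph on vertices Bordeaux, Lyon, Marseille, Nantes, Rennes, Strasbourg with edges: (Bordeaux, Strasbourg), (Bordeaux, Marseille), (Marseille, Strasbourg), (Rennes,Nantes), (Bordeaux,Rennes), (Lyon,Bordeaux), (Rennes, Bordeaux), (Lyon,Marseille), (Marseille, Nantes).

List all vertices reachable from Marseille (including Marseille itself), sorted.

Start at Marseille.
Its neighbours: Nantes, Strasbourg.
Nothing further is reachable.

Marseille, Nantes, Strasbourg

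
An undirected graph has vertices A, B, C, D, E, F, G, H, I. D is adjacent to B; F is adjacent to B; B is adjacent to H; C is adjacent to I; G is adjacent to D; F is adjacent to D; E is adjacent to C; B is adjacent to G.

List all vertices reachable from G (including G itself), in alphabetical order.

Start at G.
Its neighbours: B, D.
Then their neighbours: F, H.
Nothing further is reachable.

B, D, F, G, H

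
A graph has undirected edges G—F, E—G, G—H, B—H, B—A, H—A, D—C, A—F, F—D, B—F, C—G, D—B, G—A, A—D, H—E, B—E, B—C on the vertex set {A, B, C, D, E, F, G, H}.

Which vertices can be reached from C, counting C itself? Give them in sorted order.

Start at C.
Its neighbours: B, D, G.
Then their neighbours: A, E, F, H.
Every vertex is now reached.

A, B, C, D, E, F, G, H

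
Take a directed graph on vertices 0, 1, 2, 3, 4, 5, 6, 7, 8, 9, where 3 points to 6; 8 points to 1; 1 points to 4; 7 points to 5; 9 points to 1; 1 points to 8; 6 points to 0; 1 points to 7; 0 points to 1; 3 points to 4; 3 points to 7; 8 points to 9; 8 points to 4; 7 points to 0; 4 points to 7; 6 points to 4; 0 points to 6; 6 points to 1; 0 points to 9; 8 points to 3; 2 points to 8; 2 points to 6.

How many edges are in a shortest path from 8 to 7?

Distance 0: 8.
Distance 1: 1, 3, 4, 9.
Distance 2: 6, 7 — contains 7.

2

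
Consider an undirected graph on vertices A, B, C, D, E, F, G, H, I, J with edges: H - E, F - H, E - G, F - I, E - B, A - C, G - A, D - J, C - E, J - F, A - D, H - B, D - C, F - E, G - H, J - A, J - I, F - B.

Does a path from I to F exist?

Yes

Explore from I.
Distance 1: reach F, J.
Found F.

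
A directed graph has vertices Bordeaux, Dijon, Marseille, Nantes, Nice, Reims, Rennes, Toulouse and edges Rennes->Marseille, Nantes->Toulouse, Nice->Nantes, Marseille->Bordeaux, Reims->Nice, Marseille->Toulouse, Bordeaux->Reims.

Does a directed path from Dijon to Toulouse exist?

Dijon has no outgoing edges, so nothing is reachable from it.

No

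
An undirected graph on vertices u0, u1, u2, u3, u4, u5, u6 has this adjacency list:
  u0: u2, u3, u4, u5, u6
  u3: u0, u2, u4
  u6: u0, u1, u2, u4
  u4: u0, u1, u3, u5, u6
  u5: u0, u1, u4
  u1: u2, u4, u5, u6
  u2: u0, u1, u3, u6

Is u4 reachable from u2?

Yes

Explore from u2.
Distance 1: reach u0, u1, u3, u6.
Distance 2: reach u4, u5.
Found u4.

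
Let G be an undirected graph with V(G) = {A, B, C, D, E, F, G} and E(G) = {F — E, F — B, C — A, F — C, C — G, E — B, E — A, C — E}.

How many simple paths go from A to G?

A–C–G
A–E–B–F–C–G
A–E–C–G
A–E–F–C–G

4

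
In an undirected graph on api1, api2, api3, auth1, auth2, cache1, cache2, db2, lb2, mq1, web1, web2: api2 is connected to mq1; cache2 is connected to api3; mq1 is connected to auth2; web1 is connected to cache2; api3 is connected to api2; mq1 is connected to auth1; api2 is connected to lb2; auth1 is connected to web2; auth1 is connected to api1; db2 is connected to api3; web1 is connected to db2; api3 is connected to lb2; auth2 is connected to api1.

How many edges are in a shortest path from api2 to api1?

3

Distance 0: api2.
Distance 1: api3, lb2, mq1.
Distance 2: auth1, auth2, cache2, db2.
Distance 3: api1, web1, web2 — contains api1.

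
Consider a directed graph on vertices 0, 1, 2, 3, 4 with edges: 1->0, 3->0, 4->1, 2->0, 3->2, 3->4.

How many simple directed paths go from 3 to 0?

3

3→0
3→2→0
3→4→1→0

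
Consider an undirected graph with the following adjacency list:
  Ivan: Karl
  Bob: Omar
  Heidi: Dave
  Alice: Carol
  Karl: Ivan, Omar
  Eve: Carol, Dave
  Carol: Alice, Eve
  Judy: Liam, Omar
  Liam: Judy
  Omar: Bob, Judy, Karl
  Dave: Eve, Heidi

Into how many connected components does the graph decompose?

From Alice: component {Alice, Carol, Dave, Eve, Heidi}.
From Bob: component {Bob, Ivan, Judy, Karl, Liam, Omar}.
That's 2 components.

2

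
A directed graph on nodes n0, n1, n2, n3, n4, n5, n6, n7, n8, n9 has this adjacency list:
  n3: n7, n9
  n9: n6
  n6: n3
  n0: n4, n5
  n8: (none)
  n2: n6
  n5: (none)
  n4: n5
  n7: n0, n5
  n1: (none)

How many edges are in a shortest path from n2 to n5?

Distance 0: n2.
Distance 1: n6.
Distance 2: n3.
Distance 3: n7, n9.
Distance 4: n0, n5 — contains n5.

4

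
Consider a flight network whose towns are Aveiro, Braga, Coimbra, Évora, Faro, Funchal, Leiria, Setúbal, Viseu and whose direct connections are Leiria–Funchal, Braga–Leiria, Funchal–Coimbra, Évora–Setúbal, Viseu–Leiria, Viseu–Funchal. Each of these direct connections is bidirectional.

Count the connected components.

4

From Aveiro: component {Aveiro}.
From Braga: component {Braga, Coimbra, Funchal, Leiria, Viseu}.
From Évora: component {Évora, Setúbal}.
From Faro: component {Faro}.
That's 4 components.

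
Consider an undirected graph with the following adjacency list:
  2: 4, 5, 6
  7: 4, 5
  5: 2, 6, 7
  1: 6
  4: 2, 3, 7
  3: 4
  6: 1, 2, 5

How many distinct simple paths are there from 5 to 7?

5–2–4–7
5–6–2–4–7
5–7

3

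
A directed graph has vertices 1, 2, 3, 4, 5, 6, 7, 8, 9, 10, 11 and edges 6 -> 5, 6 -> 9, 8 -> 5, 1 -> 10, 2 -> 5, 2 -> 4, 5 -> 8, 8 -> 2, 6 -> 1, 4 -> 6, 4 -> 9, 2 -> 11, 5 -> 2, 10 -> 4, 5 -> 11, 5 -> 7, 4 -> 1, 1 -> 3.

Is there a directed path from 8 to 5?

Explore from 8.
Distance 1: reach 2, 5.
Found 5.

Yes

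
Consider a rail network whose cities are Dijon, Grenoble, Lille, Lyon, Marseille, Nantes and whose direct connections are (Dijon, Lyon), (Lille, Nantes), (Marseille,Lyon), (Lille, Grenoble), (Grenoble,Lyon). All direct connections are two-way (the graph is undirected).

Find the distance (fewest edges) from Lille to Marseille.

Distance 0: Lille.
Distance 1: Grenoble, Nantes.
Distance 2: Lyon.
Distance 3: Dijon, Marseille — contains Marseille.

3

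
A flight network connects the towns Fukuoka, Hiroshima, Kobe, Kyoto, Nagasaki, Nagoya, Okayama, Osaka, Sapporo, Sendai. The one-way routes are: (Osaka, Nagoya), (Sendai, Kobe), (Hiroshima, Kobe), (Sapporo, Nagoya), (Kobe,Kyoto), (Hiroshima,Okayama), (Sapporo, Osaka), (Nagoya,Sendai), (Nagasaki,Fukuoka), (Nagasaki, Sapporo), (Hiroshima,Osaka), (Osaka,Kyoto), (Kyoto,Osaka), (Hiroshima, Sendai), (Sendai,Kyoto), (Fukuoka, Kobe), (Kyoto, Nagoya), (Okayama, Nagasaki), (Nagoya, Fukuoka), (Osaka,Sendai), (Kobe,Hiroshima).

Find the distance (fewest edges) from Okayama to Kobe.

3

Distance 0: Okayama.
Distance 1: Nagasaki.
Distance 2: Fukuoka, Sapporo.
Distance 3: Kobe, Nagoya, Osaka — contains Kobe.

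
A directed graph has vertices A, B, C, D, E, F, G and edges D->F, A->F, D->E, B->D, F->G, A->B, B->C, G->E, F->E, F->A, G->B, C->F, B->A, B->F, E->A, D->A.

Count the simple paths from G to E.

7

G→B→A→F→E
G→B→C→F→E
G→B→D→A→F→E
G→B→D→E
G→B→D→F→E
G→B→F→E
G→E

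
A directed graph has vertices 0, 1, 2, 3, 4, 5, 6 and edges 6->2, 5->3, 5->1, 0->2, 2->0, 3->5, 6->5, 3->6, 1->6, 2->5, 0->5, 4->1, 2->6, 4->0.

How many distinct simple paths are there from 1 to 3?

1→6→2→0→5→3
1→6→2→5→3
1→6→5→3

3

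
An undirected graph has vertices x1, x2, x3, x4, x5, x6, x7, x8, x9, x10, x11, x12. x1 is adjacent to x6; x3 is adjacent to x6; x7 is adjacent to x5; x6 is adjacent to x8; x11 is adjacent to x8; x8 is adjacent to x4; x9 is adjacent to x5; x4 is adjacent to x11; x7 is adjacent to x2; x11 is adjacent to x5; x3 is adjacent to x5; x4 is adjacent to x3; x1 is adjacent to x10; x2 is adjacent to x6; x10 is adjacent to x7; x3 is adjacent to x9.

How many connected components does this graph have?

2

From x1: component {x1, x2, x3, x4, x5, x6, x7, x8, x9, x10, x11}.
From x12: component {x12}.
That's 2 components.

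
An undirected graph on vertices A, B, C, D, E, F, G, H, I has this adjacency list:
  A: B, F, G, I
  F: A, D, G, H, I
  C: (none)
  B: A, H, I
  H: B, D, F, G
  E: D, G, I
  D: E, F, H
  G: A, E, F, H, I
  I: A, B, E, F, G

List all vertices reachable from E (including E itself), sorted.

Start at E.
Its neighbours: D, G, I.
Then their neighbours: A, B, F, H.
Nothing further is reachable.

A, B, D, E, F, G, H, I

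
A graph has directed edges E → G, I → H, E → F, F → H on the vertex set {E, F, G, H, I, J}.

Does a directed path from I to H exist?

Yes

Explore from I.
Distance 1: reach H.
Found H.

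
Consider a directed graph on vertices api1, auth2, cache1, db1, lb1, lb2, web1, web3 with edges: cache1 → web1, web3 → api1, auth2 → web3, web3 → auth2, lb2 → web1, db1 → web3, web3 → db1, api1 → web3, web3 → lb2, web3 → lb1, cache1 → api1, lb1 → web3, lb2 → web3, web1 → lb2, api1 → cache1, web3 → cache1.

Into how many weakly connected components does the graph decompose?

From api1: component {api1, auth2, cache1, db1, lb1, lb2, web1, web3}.
That's 1 component.

1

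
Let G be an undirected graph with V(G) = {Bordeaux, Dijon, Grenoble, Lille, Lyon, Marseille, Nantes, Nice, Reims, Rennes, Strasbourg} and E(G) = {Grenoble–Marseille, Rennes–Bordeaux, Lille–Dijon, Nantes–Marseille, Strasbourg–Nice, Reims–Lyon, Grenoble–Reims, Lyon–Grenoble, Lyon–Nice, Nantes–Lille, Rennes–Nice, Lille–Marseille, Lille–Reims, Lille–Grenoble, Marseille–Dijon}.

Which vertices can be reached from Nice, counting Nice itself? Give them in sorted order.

Bordeaux, Dijon, Grenoble, Lille, Lyon, Marseille, Nantes, Nice, Reims, Rennes, Strasbourg

Start at Nice.
Its neighbours: Lyon, Rennes, Strasbourg.
Then their neighbours: Bordeaux, Grenoble, Reims.
Then next layer: Lille, Marseille.
Then next layer: Dijon, Nantes.
Every vertex is now reached.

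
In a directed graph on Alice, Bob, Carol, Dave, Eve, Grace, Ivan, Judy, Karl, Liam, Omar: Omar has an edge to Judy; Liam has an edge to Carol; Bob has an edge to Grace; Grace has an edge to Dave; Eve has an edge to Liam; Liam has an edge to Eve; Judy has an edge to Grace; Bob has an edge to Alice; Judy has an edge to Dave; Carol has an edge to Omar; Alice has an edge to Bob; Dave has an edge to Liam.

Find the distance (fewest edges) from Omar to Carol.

4

Distance 0: Omar.
Distance 1: Judy.
Distance 2: Dave, Grace.
Distance 3: Liam.
Distance 4: Carol, Eve — contains Carol.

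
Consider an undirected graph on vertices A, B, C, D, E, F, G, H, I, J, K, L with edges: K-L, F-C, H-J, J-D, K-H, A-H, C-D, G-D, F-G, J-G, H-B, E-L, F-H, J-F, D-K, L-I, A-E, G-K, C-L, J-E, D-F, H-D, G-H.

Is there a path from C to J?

Yes

Explore from C.
Distance 1: reach D, F, L.
Distance 2: reach E, G, H, I, J, K.
Found J.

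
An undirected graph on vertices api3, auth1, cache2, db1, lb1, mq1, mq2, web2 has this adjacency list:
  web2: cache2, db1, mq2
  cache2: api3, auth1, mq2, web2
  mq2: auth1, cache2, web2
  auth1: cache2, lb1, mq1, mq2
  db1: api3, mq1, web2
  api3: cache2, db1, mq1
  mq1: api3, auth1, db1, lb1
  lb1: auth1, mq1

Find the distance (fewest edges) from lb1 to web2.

3

Distance 0: lb1.
Distance 1: auth1, mq1.
Distance 2: api3, cache2, db1, mq2.
Distance 3: web2 — contains web2.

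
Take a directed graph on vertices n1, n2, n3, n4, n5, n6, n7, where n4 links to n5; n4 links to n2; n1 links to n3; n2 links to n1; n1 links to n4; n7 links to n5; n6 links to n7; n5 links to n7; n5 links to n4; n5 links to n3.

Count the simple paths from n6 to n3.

2

n6→n7→n5→n3
n6→n7→n5→n4→n2→n1→n3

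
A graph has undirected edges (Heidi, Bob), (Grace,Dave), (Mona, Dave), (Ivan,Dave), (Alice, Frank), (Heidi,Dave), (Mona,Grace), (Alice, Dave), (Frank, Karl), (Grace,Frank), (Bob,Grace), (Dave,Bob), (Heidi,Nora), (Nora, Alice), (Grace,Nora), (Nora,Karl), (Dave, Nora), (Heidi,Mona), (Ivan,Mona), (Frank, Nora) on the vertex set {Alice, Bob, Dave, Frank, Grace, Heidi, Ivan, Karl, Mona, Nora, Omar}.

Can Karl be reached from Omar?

No

Omar has no edges, so nothing is reachable from it.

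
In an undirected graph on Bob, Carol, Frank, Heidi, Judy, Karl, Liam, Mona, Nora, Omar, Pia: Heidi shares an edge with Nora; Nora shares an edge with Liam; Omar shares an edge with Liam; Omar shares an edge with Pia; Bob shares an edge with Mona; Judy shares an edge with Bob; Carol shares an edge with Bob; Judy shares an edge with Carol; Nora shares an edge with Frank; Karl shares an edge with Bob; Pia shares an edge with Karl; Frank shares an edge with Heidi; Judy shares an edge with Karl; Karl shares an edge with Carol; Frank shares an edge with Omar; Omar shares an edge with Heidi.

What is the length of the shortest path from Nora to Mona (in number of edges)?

Distance 0: Nora.
Distance 1: Frank, Heidi, Liam.
Distance 2: Omar.
Distance 3: Pia.
Distance 4: Karl.
Distance 5: Bob, Carol, Judy.
Distance 6: Mona — contains Mona.

6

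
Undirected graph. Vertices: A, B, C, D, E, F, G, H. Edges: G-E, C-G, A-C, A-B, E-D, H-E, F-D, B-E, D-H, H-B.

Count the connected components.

1

From A: component {A, B, C, D, E, F, G, H}.
That's 1 component.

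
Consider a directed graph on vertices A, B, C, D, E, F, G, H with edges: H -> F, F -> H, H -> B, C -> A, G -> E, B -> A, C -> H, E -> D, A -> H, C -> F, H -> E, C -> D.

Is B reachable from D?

No

D has no outgoing edges, so nothing is reachable from it.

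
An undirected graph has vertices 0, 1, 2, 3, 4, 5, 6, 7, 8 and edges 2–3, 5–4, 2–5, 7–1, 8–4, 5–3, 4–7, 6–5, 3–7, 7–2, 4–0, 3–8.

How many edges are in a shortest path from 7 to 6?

Distance 0: 7.
Distance 1: 1, 2, 3, 4.
Distance 2: 0, 5, 8.
Distance 3: 6 — contains 6.

3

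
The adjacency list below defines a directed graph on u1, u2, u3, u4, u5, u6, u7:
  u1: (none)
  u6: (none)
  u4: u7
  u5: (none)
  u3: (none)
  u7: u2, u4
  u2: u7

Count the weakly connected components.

From u1: component {u1}.
From u2: component {u2, u4, u7}.
From u3: component {u3}.
From u5: component {u5}.
From u6: component {u6}.
That's 5 components.

5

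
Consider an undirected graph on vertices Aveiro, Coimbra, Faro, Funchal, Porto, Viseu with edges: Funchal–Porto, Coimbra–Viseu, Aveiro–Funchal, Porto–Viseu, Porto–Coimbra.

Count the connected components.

2

From Aveiro: component {Aveiro, Coimbra, Funchal, Porto, Viseu}.
From Faro: component {Faro}.
That's 2 components.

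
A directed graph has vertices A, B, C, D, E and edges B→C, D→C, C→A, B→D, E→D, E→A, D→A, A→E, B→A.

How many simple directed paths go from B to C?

B→A→E→D→C
B→C
B→D→C

3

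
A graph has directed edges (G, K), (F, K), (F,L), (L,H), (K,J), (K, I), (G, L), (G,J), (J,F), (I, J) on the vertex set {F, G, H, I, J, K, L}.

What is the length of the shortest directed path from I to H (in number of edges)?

Distance 0: I.
Distance 1: J.
Distance 2: F.
Distance 3: K, L.
Distance 4: H — contains H.

4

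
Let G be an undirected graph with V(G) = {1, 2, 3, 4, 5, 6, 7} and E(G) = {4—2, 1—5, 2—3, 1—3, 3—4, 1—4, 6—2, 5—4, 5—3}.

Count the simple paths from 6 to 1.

10

6–2–3–1
6–2–3–4–1
6–2–3–4–5–1
6–2–3–5–1
6–2–3–5–4–1
6–2–4–1
6–2–4–3–1
6–2–4–3–5–1
6–2–4–5–1
6–2–4–5–3–1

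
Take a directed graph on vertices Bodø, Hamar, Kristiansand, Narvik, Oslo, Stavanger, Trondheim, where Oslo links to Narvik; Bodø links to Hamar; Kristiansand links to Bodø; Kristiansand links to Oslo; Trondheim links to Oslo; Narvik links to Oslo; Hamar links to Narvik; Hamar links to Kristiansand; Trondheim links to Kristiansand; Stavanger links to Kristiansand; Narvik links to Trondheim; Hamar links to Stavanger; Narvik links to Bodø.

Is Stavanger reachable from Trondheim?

Yes

Explore from Trondheim.
Distance 1: reach Kristiansand, Oslo.
Distance 2: reach Bodø, Narvik.
Distance 3: reach Hamar.
Distance 4: reach Stavanger.
Found Stavanger.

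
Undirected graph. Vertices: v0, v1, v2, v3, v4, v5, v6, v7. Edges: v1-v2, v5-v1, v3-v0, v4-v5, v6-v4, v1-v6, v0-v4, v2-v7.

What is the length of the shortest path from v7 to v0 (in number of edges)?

Distance 0: v7.
Distance 1: v2.
Distance 2: v1.
Distance 3: v5, v6.
Distance 4: v4.
Distance 5: v0 — contains v0.

5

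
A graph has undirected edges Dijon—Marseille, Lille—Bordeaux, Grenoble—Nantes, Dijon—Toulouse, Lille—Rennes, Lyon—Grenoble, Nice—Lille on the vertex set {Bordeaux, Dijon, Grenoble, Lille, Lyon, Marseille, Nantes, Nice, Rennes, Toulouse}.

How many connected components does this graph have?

From Bordeaux: component {Bordeaux, Lille, Nice, Rennes}.
From Dijon: component {Dijon, Marseille, Toulouse}.
From Grenoble: component {Grenoble, Lyon, Nantes}.
That's 3 components.

3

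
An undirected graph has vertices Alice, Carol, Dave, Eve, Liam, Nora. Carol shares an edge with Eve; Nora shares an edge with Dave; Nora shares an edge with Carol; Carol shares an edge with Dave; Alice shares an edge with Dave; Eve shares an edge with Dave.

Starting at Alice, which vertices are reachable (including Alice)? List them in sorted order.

Start at Alice.
Its neighbours: Dave.
Then their neighbours: Carol, Eve, Nora.
Nothing further is reachable.

Alice, Carol, Dave, Eve, Nora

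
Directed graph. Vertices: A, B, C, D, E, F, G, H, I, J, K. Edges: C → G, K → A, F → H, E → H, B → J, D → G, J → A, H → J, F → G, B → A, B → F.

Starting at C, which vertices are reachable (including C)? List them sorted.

Start at C.
Its neighbours: G.
Nothing further is reachable.

C, G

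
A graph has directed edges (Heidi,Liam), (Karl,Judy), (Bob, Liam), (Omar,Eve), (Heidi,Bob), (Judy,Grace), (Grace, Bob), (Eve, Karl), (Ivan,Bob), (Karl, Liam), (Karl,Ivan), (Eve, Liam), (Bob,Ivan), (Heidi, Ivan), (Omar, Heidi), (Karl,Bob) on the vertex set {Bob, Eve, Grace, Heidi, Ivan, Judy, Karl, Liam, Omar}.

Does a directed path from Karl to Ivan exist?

Yes

Explore from Karl.
Distance 1: reach Bob, Ivan, Judy, Liam.
Found Ivan.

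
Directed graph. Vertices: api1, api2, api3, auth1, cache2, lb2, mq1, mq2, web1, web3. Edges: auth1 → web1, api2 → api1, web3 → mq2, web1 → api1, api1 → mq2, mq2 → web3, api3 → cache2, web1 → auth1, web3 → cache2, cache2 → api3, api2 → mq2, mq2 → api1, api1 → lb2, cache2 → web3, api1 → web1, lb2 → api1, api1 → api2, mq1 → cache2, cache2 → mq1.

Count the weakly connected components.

1

From api1: component {api1, api2, api3, auth1, cache2, lb2, mq1, mq2, web1, web3}.
That's 1 component.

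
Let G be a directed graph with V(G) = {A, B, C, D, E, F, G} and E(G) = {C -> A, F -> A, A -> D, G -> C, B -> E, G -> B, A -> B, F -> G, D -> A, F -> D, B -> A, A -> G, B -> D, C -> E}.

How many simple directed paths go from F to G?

F→A→G
F→D→A→G
F→G

3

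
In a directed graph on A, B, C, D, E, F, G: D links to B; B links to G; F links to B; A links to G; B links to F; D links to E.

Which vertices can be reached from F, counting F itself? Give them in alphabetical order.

Start at F.
Its neighbours: B.
Then their neighbours: G.
Nothing further is reachable.

B, F, G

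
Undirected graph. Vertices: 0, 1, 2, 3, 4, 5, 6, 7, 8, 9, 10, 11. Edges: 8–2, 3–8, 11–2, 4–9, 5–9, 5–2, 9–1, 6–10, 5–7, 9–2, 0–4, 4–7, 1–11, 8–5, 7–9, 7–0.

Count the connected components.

2

From 0: component {0, 1, 2, 3, 4, 5, 7, 8, 9, 11}.
From 6: component {6, 10}.
That's 2 components.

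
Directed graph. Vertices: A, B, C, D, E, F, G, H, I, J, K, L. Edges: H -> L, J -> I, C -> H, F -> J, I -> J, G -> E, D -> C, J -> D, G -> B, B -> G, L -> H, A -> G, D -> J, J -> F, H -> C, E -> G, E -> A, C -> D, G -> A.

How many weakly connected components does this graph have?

3

From A: component {A, B, E, G}.
From C: component {C, D, F, H, I, J, L}.
From K: component {K}.
That's 3 components.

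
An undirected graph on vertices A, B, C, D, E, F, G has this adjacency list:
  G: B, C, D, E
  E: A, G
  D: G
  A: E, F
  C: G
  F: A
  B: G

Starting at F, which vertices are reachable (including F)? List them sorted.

Start at F.
Its neighbours: A.
Then their neighbours: E.
Then next layer: G.
Then next layer: B, C, D.
Every vertex is now reached.

A, B, C, D, E, F, G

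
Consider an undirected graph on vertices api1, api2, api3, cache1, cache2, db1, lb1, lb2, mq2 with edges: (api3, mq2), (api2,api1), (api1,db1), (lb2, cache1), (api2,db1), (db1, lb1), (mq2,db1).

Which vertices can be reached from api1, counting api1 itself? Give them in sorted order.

Start at api1.
Its neighbours: api2, db1.
Then their neighbours: lb1, mq2.
Then next layer: api3.
Nothing further is reachable.

api1, api2, api3, db1, lb1, mq2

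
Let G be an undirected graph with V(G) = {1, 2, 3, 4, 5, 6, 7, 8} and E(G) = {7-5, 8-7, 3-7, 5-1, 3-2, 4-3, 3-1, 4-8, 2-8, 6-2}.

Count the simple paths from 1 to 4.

7

1–3–2–8–4
1–3–4
1–3–7–8–4
1–5–7–3–2–8–4
1–5–7–3–4
1–5–7–8–2–3–4
1–5–7–8–4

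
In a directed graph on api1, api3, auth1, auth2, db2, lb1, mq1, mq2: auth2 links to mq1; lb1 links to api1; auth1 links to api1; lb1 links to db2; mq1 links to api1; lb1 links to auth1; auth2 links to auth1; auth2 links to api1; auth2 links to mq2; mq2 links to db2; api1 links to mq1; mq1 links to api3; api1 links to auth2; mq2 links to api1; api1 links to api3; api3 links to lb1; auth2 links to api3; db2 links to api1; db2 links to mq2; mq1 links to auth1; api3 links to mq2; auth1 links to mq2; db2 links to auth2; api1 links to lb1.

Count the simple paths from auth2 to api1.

26

auth2→api1
auth2→api3→lb1→api1
auth2→api3→lb1→auth1→api1
auth2→api3→lb1→auth1→mq2→api1
auth2→api3→lb1→auth1→mq2→db2→api1
auth2→api3→lb1→db2→api1
auth2→api3→lb1→db2→mq2→api1
auth2→api3→mq2→api1
... and 18 more.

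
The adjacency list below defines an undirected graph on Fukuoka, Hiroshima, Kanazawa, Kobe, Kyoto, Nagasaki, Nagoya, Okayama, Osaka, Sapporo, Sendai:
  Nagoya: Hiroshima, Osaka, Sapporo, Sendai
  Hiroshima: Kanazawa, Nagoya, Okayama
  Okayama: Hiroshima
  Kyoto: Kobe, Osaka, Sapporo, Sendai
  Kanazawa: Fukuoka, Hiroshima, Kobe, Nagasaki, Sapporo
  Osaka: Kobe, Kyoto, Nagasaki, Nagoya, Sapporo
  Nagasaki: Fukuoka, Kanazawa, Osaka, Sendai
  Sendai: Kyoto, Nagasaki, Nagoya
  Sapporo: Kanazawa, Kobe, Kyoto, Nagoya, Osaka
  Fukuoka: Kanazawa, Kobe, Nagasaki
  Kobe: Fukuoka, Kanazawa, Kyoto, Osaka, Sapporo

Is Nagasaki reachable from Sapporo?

Explore from Sapporo.
Distance 1: reach Kanazawa, Kobe, Kyoto, Nagoya, Osaka.
Distance 2: reach Fukuoka, Hiroshima, Nagasaki, Sendai.
Found Nagasaki.

Yes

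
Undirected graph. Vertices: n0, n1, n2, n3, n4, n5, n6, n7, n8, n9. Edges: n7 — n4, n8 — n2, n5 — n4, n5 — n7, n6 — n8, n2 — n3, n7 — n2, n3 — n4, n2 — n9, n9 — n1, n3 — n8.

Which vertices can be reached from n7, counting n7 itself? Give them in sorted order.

Start at n7.
Its neighbours: n2, n4, n5.
Then their neighbours: n3, n8, n9.
Then next layer: n1, n6.
Nothing further is reachable.

n1, n2, n3, n4, n5, n6, n7, n8, n9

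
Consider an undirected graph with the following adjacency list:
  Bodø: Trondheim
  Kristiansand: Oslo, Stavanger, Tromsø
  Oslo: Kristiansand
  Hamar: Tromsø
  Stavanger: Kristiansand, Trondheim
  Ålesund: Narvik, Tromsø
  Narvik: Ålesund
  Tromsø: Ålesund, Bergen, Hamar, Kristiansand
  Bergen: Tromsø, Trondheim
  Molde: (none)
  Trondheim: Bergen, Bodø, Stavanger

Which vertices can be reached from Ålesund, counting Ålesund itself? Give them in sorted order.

Ålesund, Bergen, Bodø, Hamar, Kristiansand, Narvik, Oslo, Stavanger, Tromsø, Trondheim

Start at Ålesund.
Its neighbours: Narvik, Tromsø.
Then their neighbours: Bergen, Hamar, Kristiansand.
Then next layer: Oslo, Stavanger, Trondheim.
Then next layer: Bodø.
Nothing further is reachable.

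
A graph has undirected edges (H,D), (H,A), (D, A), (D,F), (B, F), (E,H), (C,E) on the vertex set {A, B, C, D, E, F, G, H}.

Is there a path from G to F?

G has no edges, so nothing is reachable from it.

No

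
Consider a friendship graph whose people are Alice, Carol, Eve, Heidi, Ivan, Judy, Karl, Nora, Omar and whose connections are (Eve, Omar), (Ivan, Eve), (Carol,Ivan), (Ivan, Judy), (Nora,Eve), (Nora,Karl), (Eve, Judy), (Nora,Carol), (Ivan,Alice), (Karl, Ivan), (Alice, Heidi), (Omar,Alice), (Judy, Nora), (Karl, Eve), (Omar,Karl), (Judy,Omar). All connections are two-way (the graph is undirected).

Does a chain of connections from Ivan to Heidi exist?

Yes

Explore from Ivan.
Distance 1: reach Alice, Carol, Eve, Judy, Karl.
Distance 2: reach Heidi, Nora, Omar.
Found Heidi.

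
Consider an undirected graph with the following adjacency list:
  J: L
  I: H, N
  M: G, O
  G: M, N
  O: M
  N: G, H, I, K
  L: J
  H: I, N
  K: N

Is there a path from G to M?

Yes

Explore from G.
Distance 1: reach M, N.
Found M.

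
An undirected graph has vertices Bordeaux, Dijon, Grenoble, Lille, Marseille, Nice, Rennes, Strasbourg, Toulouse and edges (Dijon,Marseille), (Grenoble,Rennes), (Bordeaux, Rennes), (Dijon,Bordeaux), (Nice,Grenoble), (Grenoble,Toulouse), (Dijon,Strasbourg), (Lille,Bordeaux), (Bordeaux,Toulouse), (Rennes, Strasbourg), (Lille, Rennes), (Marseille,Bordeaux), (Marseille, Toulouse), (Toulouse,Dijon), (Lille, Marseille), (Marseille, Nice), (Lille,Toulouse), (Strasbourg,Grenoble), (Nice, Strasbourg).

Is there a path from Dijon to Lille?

Yes

Explore from Dijon.
Distance 1: reach Bordeaux, Marseille, Strasbourg, Toulouse.
Distance 2: reach Grenoble, Lille, Nice, Rennes.
Found Lille.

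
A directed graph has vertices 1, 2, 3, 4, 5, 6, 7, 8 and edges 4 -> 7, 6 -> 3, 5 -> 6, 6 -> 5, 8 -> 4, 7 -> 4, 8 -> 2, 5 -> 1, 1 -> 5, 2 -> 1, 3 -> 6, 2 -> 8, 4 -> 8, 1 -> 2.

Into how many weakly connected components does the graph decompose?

1

From 1: component {1, 2, 3, 4, 5, 6, 7, 8}.
That's 1 component.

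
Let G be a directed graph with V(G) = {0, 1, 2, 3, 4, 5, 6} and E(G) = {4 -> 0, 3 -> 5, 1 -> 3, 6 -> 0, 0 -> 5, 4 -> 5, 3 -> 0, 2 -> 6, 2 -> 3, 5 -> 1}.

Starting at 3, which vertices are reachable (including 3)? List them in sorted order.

Start at 3.
Its neighbours: 0, 5.
Then their neighbours: 1.
Nothing further is reachable.

0, 1, 3, 5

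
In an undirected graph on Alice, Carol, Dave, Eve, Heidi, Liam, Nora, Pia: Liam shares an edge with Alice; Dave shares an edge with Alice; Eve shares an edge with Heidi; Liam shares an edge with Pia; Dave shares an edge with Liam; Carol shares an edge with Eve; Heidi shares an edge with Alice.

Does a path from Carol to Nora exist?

No

Explore from Carol.
Distance 1: reach Eve.
Distance 2: reach Heidi.
Distance 3: reach Alice.
Distance 4: reach Dave, Liam.
Distance 5: reach Pia.
The search is exhausted without reaching Nora; it lies in a different component.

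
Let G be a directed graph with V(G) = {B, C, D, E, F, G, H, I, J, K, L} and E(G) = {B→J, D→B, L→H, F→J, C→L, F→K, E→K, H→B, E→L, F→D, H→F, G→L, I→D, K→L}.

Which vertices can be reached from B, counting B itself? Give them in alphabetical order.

B, J

Start at B.
Its neighbours: J.
Nothing further is reachable.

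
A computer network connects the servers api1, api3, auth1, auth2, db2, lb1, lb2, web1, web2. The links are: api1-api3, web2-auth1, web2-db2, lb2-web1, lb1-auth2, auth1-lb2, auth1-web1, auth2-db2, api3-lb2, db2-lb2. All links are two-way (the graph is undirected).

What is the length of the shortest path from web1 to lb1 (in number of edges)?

4

Distance 0: web1.
Distance 1: auth1, lb2.
Distance 2: api3, db2, web2.
Distance 3: api1, auth2.
Distance 4: lb1 — contains lb1.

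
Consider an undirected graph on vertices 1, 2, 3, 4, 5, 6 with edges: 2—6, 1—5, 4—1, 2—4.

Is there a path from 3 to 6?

No

3 has no edges, so nothing is reachable from it.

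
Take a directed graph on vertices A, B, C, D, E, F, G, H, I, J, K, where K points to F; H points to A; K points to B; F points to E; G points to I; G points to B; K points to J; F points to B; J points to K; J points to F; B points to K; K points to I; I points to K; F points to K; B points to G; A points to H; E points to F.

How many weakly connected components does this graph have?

4

From A: component {A, H}.
From B: component {B, E, F, G, I, J, K}.
From C: component {C}.
From D: component {D}.
That's 4 components.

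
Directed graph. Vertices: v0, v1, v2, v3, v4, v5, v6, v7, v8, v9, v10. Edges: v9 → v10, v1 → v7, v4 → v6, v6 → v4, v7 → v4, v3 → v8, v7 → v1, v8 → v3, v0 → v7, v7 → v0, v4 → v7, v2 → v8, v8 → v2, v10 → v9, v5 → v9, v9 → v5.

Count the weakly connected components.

3

From v0: component {v0, v1, v4, v6, v7}.
From v2: component {v2, v3, v8}.
From v5: component {v5, v9, v10}.
That's 3 components.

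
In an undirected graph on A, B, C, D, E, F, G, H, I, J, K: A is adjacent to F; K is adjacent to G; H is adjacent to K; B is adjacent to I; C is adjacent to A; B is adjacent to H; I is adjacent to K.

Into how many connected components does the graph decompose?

5

From A: component {A, C, F}.
From B: component {B, G, H, I, K}.
From D: component {D}.
From E: component {E}.
From J: component {J}.
That's 5 components.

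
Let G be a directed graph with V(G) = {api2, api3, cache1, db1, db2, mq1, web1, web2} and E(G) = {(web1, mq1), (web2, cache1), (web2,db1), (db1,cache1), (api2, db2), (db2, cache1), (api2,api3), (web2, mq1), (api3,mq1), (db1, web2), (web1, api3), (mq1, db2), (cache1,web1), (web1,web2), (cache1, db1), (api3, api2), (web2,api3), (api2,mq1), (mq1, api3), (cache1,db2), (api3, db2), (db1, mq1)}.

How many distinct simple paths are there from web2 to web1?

12

web2→api3→api2→db2→cache1→web1
web2→api3→api2→mq1→db2→cache1→web1
web2→api3→db2→cache1→web1
web2→api3→mq1→db2→cache1→web1
web2→cache1→web1
web2→db1→cache1→web1
web2→db1→mq1→api3→api2→db2→cache1→web1
web2→db1→mq1→api3→db2→cache1→web1
web2→db1→mq1→db2→cache1→web1
web2→mq1→api3→api2→db2→cache1→web1
web2→mq1→api3→db2→cache1→web1
web2→mq1→db2→cache1→web1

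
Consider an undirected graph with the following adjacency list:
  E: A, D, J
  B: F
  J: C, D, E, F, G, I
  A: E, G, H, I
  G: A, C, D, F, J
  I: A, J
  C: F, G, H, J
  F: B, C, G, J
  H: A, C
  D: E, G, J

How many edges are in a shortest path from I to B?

3

Distance 0: I.
Distance 1: A, J.
Distance 2: C, D, E, F, G, H.
Distance 3: B — contains B.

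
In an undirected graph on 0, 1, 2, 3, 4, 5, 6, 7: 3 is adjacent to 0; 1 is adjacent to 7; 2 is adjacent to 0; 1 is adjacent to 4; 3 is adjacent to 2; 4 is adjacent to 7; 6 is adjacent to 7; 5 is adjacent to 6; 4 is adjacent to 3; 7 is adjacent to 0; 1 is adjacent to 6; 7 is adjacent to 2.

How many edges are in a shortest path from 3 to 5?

Distance 0: 3.
Distance 1: 0, 2, 4.
Distance 2: 1, 7.
Distance 3: 6.
Distance 4: 5 — contains 5.

4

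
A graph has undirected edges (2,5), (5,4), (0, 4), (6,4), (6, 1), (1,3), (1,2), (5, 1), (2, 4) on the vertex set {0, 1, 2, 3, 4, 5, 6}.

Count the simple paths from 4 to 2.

4–2
4–5–1–2
4–5–2
4–6–1–2
4–6–1–5–2

5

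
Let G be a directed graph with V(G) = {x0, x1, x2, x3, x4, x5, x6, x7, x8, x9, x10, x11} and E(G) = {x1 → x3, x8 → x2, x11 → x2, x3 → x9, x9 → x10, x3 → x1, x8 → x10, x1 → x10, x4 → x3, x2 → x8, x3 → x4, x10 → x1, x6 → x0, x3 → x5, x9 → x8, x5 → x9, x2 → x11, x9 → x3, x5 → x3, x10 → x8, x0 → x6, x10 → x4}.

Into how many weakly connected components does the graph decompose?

From x0: component {x0, x6}.
From x1: component {x1, x2, x3, x4, x5, x8, x9, x10, x11}.
From x7: component {x7}.
That's 3 components.

3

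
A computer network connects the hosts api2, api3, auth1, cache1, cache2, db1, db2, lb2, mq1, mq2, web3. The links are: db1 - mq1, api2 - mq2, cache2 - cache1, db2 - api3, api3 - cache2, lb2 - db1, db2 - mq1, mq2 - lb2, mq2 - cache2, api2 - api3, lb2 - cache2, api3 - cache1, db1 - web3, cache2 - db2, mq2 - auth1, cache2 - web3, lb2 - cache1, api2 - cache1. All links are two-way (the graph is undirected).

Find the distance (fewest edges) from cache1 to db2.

2

Distance 0: cache1.
Distance 1: api2, api3, cache2, lb2.
Distance 2: db1, db2, mq2, web3 — contains db2.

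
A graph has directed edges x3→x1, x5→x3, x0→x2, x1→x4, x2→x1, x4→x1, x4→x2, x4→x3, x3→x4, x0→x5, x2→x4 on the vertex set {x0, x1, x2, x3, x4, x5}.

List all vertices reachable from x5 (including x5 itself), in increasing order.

x1, x2, x3, x4, x5

Start at x5.
Its neighbours: x3.
Then their neighbours: x1, x4.
Then next layer: x2.
Nothing further is reachable.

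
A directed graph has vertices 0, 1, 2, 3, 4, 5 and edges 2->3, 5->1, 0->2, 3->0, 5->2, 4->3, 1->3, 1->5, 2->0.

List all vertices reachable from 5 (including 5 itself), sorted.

0, 1, 2, 3, 5

Start at 5.
Its neighbours: 1, 2.
Then their neighbours: 0, 3.
Nothing further is reachable.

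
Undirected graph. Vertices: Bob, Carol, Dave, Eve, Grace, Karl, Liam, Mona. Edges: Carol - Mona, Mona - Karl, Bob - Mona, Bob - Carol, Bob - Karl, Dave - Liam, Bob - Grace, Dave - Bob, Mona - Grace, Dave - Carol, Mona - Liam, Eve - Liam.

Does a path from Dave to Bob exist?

Explore from Dave.
Distance 1: reach Bob, Carol, Liam.
Found Bob.

Yes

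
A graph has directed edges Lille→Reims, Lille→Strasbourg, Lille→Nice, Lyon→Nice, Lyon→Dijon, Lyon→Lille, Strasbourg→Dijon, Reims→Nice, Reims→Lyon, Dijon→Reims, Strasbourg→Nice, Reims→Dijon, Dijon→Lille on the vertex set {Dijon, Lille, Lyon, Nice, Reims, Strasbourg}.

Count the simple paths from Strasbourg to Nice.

7

Strasbourg→Dijon→Lille→Nice
Strasbourg→Dijon→Lille→Reims→Lyon→Nice
Strasbourg→Dijon→Lille→Reims→Nice
Strasbourg→Dijon→Reims→Lyon→Lille→Nice
Strasbourg→Dijon→Reims→Lyon→Nice
Strasbourg→Dijon→Reims→Nice
Strasbourg→Nice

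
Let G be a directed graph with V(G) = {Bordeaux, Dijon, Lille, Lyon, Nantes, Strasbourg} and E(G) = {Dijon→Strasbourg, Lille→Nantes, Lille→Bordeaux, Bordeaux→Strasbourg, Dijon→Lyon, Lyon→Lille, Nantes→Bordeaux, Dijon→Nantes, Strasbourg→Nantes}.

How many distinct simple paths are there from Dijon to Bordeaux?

Dijon→Lyon→Lille→Bordeaux
Dijon→Lyon→Lille→Nantes→Bordeaux
Dijon→Nantes→Bordeaux
Dijon→Strasbourg→Nantes→Bordeaux

4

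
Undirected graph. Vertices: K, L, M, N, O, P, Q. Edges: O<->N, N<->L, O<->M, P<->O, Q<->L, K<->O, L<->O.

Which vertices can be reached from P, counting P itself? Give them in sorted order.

Start at P.
Its neighbours: O.
Then their neighbours: K, L, M, N.
Then next layer: Q.
Every vertex is now reached.

K, L, M, N, O, P, Q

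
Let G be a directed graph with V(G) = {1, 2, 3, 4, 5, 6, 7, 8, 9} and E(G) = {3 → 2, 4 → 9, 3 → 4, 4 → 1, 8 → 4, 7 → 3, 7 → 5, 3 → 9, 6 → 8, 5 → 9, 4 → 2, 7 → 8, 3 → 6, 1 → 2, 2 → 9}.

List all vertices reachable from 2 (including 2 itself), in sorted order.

2, 9

Start at 2.
Its neighbours: 9.
Nothing further is reachable.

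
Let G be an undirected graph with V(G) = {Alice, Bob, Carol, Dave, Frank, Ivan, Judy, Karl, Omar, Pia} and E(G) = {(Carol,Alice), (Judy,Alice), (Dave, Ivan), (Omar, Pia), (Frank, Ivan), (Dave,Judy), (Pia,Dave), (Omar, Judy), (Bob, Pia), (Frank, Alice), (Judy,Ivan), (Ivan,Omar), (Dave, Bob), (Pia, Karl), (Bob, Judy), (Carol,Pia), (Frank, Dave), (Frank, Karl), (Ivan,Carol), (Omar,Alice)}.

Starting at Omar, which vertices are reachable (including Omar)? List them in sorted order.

Start at Omar.
Its neighbours: Alice, Ivan, Judy, Pia.
Then their neighbours: Bob, Carol, Dave, Frank, Karl.
Every vertex is now reached.

Alice, Bob, Carol, Dave, Frank, Ivan, Judy, Karl, Omar, Pia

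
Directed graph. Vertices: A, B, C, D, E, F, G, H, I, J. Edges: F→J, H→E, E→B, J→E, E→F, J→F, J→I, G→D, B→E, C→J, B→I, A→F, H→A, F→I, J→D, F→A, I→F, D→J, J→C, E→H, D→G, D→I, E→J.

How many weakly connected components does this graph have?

1

From A: component {A, B, C, D, E, F, G, H, I, J}.
That's 1 component.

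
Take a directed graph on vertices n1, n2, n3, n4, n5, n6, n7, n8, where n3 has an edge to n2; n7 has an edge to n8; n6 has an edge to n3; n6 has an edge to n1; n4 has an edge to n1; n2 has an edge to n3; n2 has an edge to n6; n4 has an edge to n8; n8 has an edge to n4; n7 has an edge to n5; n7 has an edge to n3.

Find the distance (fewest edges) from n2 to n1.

2

Distance 0: n2.
Distance 1: n3, n6.
Distance 2: n1 — contains n1.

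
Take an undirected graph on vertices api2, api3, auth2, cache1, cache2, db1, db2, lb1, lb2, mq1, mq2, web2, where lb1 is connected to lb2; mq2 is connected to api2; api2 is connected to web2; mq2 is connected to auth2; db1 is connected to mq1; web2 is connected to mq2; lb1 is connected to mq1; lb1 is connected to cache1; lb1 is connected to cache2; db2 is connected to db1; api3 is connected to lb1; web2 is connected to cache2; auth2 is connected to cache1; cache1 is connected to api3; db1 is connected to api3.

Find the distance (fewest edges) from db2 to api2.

6

Distance 0: db2.
Distance 1: db1.
Distance 2: api3, mq1.
Distance 3: cache1, lb1.
Distance 4: auth2, cache2, lb2.
Distance 5: mq2, web2.
Distance 6: api2 — contains api2.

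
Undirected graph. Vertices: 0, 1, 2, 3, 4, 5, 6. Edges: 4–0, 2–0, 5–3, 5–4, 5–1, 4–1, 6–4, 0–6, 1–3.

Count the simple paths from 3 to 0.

8

3–1–4–0
3–1–4–6–0
3–1–5–4–0
3–1–5–4–6–0
3–5–1–4–0
3–5–1–4–6–0
3–5–4–0
3–5–4–6–0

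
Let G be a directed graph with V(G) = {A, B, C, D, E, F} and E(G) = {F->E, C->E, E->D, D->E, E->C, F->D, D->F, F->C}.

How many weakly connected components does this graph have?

3

From A: component {A}.
From B: component {B}.
From C: component {C, D, E, F}.
That's 3 components.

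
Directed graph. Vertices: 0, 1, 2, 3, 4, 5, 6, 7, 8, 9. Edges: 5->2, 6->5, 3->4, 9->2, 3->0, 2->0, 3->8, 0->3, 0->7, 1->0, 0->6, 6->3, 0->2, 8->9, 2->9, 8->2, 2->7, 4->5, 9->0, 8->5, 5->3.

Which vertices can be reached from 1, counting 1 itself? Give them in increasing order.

0, 1, 2, 3, 4, 5, 6, 7, 8, 9

Start at 1.
Its neighbours: 0.
Then their neighbours: 2, 3, 6, 7.
Then next layer: 4, 5, 8, 9.
Every vertex is now reached.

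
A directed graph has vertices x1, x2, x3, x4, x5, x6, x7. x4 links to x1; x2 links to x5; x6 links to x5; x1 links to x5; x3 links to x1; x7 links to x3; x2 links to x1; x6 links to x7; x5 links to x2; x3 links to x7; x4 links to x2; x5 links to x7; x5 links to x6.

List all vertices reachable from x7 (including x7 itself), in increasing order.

x1, x2, x3, x5, x6, x7

Start at x7.
Its neighbours: x3.
Then their neighbours: x1.
Then next layer: x5.
Then next layer: x2, x6.
Nothing further is reachable.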